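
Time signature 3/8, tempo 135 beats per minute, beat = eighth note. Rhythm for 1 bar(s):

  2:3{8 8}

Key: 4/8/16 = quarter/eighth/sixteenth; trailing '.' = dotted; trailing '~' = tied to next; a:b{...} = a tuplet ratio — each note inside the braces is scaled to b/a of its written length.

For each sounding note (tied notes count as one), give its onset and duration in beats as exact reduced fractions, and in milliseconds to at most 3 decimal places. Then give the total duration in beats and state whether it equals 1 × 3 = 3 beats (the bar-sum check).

1) 0.0ms=0b +666.667ms=3/2b
2) 666.667ms=3/2b +666.667ms=3/2b
Σ=3b of 3 (135bpm 3/8) — PASS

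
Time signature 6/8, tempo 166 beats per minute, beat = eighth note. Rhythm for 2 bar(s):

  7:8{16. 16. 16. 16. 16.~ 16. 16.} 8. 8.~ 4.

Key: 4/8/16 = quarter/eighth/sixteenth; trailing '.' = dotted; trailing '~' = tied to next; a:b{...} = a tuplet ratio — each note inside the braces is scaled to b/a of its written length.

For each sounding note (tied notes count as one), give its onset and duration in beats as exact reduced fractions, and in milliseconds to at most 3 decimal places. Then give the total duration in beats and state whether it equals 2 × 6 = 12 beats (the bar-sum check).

1) 0.0ms=0b +309.811ms=6/7b
2) 309.811ms=6/7b +309.811ms=6/7b
3) 619.621ms=12/7b +309.811ms=6/7b
4) 929.432ms=18/7b +309.811ms=6/7b
5) 1239.243ms=24/7b +619.621ms=12/7b
6) 1858.864ms=36/7b +309.811ms=6/7b
7) 2168.675ms=6b +542.169ms=3/2b
8) 2710.843ms=15/2b +1626.506ms=9/2b
Σ=12b of 12 (166bpm 6/8) — PASS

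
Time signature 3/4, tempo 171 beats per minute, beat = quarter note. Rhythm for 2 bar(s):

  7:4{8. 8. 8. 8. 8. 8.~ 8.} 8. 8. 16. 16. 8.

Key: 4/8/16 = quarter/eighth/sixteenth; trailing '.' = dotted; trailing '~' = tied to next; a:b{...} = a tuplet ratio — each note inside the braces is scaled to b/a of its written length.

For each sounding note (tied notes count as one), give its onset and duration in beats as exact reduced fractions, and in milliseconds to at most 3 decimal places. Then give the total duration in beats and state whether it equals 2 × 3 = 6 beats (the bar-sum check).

1) 0.0ms=0b +150.376ms=3/7b
2) 150.376ms=3/7b +150.376ms=3/7b
3) 300.752ms=6/7b +150.376ms=3/7b
4) 451.128ms=9/7b +150.376ms=3/7b
5) 601.504ms=12/7b +150.376ms=3/7b
6) 751.88ms=15/7b +300.752ms=6/7b
7) 1052.632ms=3b +263.158ms=3/4b
8) 1315.789ms=15/4b +263.158ms=3/4b
9) 1578.947ms=9/2b +131.579ms=3/8b
10) 1710.526ms=39/8b +131.579ms=3/8b
11) 1842.105ms=21/4b +263.158ms=3/4b
Σ=6b of 6 (171bpm 3/4) — PASS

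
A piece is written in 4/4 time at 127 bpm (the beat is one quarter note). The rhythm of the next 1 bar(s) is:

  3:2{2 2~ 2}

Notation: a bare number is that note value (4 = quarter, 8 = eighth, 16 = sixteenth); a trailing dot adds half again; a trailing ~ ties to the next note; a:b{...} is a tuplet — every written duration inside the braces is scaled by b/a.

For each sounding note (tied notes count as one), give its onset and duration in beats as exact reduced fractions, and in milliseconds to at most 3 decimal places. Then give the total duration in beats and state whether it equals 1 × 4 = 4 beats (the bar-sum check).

1) 0.0ms=0b +629.921ms=4/3b
2) 629.921ms=4/3b +1259.843ms=8/3b
Σ=4b of 4 (127bpm 4/4) — PASS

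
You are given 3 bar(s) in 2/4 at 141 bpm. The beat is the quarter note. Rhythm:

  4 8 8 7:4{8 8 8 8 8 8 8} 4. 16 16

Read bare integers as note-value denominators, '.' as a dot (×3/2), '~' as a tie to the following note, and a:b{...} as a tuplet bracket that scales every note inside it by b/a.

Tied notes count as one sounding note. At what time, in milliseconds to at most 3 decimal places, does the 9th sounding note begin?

1. 0.0ms @ 0 + 425.532ms (1)
2. 425.532ms @ 1 + 212.766ms (1/2)
3. 638.298ms @ 3/2 + 212.766ms (1/2)
4. 851.064ms @ 2 + 121.581ms (2/7)
5. 972.644ms @ 16/7 + 121.581ms (2/7)
6. 1094.225ms @ 18/7 + 121.581ms (2/7)
7. 1215.805ms @ 20/7 + 121.581ms (2/7)
8. 1337.386ms @ 22/7 + 121.581ms (2/7)
9. 1458.967ms @ 24/7 + 121.581ms (2/7)
10. 1580.547ms @ 26/7 + 121.581ms (2/7)
11. 1702.128ms @ 4 + 638.298ms (3/2)
12. 2340.426ms @ 11/2 + 106.383ms (1/4)
13. 2446.809ms @ 23/4 + 106.383ms (1/4)

note 9 onset = 24/7b = 1458.967ms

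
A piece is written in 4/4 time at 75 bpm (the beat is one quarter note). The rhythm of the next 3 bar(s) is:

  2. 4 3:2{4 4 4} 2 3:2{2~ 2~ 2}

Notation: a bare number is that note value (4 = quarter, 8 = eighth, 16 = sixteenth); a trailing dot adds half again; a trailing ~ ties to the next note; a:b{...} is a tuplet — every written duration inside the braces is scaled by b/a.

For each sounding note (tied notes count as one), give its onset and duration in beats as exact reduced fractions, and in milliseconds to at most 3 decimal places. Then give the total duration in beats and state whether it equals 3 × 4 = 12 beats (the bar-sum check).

1) 0.0ms=0b +2400.0ms=3b
2) 2400.0ms=3b +800.0ms=1b
3) 3200.0ms=4b +533.333ms=2/3b
4) 3733.333ms=14/3b +533.333ms=2/3b
5) 4266.667ms=16/3b +533.333ms=2/3b
6) 4800.0ms=6b +1600.0ms=2b
7) 6400.0ms=8b +3200.0ms=4b
Σ=12b of 12 (75bpm 4/4) — PASS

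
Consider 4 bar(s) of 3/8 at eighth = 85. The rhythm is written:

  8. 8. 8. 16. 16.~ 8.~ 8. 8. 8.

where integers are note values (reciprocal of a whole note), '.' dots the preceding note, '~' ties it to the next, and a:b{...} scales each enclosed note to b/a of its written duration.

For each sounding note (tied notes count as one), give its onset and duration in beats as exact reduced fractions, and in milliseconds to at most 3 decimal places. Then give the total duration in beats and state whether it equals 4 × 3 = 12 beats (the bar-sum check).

1) 0.0ms=0b +1058.824ms=3/2b
2) 1058.824ms=3/2b +1058.824ms=3/2b
3) 2117.647ms=3b +1058.824ms=3/2b
4) 3176.471ms=9/2b +529.412ms=3/4b
5) 3705.882ms=21/4b +2647.059ms=15/4b
6) 6352.941ms=9b +1058.824ms=3/2b
7) 7411.765ms=21/2b +1058.824ms=3/2b
Σ=12b of 12 (85bpm 3/8) — PASS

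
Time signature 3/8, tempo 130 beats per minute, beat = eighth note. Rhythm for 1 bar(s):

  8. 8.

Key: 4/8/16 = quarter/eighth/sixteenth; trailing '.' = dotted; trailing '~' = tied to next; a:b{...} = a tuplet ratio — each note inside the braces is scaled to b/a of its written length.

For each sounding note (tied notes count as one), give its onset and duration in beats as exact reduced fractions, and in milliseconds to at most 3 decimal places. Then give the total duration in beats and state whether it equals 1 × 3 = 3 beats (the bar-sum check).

1) 0.0ms=0b +692.308ms=3/2b
2) 692.308ms=3/2b +692.308ms=3/2b
Σ=3b of 3 (130bpm 3/8) — PASS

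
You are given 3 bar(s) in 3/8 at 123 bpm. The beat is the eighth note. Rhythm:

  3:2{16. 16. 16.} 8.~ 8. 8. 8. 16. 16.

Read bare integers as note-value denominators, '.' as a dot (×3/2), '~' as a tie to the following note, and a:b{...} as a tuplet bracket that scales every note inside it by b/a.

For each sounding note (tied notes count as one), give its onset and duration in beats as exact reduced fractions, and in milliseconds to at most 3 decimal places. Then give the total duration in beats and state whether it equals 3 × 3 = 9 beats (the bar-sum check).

1) 0.0ms=0b +243.902ms=1/2b
2) 243.902ms=1/2b +243.902ms=1/2b
3) 487.805ms=1b +243.902ms=1/2b
4) 731.707ms=3/2b +1463.415ms=3b
5) 2195.122ms=9/2b +731.707ms=3/2b
6) 2926.829ms=6b +731.707ms=3/2b
7) 3658.537ms=15/2b +365.854ms=3/4b
8) 4024.39ms=33/4b +365.854ms=3/4b
Σ=9b of 9 (123bpm 3/8) — PASS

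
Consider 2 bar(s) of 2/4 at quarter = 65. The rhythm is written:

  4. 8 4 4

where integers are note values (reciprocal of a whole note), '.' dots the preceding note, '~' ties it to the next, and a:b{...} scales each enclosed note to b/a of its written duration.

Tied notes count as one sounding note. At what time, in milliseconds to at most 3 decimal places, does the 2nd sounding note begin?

note 2 onset = 3/2b = 1384.615ms

1. 0.0ms @ 0 + 1384.615ms (3/2)
2. 1384.615ms @ 3/2 + 461.538ms (1/2)
3. 1846.154ms @ 2 + 923.077ms (1)
4. 2769.231ms @ 3 + 923.077ms (1)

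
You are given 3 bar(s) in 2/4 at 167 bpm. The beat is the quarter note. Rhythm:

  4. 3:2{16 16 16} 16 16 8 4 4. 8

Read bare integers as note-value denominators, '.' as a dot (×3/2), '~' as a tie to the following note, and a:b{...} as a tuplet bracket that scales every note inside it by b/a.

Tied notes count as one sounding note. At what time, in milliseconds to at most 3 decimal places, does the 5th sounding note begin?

1. 0.0ms @ 0 + 538.922ms (3/2)
2. 538.922ms @ 3/2 + 59.88ms (1/6)
3. 598.802ms @ 5/3 + 59.88ms (1/6)
4. 658.683ms @ 11/6 + 59.88ms (1/6)
5. 718.563ms @ 2 + 89.82ms (1/4)
6. 808.383ms @ 9/4 + 89.82ms (1/4)
7. 898.204ms @ 5/2 + 179.641ms (1/2)
8. 1077.844ms @ 3 + 359.281ms (1)
9. 1437.126ms @ 4 + 538.922ms (3/2)
10. 1976.048ms @ 11/2 + 179.641ms (1/2)

note 5 onset = 2b = 718.563ms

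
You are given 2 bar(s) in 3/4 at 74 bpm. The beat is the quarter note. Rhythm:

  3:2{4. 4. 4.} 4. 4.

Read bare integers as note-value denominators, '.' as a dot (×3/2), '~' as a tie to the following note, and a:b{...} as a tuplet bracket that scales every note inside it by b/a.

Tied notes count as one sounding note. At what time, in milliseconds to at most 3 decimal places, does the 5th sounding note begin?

1. 0.0ms @ 0 + 810.811ms (1)
2. 810.811ms @ 1 + 810.811ms (1)
3. 1621.622ms @ 2 + 810.811ms (1)
4. 2432.432ms @ 3 + 1216.216ms (3/2)
5. 3648.649ms @ 9/2 + 1216.216ms (3/2)

note 5 onset = 9/2b = 3648.649ms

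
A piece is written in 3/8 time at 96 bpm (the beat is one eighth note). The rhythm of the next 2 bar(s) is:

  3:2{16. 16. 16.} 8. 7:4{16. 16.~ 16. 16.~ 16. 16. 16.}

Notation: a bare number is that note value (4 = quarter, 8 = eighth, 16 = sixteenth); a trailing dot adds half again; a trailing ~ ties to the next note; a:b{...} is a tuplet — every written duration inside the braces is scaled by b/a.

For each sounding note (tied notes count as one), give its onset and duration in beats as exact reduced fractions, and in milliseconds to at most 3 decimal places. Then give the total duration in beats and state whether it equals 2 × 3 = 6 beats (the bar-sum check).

1) 0.0ms=0b +312.5ms=1/2b
2) 312.5ms=1/2b +312.5ms=1/2b
3) 625.0ms=1b +312.5ms=1/2b
4) 937.5ms=3/2b +937.5ms=3/2b
5) 1875.0ms=3b +267.857ms=3/7b
6) 2142.857ms=24/7b +535.714ms=6/7b
7) 2678.571ms=30/7b +535.714ms=6/7b
8) 3214.286ms=36/7b +267.857ms=3/7b
9) 3482.143ms=39/7b +267.857ms=3/7b
Σ=6b of 6 (96bpm 3/8) — PASS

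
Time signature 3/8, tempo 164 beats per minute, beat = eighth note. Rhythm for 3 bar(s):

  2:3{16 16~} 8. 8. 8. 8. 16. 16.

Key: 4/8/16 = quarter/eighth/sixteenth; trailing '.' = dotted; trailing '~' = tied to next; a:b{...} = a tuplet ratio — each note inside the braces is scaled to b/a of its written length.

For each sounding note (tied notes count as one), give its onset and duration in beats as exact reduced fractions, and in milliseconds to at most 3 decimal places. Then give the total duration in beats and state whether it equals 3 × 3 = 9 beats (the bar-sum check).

1) 0.0ms=0b +274.39ms=3/4b
2) 274.39ms=3/4b +823.171ms=9/4b
3) 1097.561ms=3b +548.78ms=3/2b
4) 1646.341ms=9/2b +548.78ms=3/2b
5) 2195.122ms=6b +548.78ms=3/2b
6) 2743.902ms=15/2b +274.39ms=3/4b
7) 3018.293ms=33/4b +274.39ms=3/4b
Σ=9b of 9 (164bpm 3/8) — PASS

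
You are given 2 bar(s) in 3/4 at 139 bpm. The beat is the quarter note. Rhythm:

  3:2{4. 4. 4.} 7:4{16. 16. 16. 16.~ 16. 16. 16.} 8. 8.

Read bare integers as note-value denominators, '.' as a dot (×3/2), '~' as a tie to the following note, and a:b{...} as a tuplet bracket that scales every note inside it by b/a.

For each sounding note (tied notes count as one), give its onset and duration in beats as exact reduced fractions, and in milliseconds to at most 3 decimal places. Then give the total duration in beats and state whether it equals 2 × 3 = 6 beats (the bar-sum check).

1) 0.0ms=0b +431.655ms=1b
2) 431.655ms=1b +431.655ms=1b
3) 863.309ms=2b +431.655ms=1b
4) 1294.964ms=3b +92.497ms=3/14b
5) 1387.461ms=45/14b +92.497ms=3/14b
6) 1479.959ms=24/7b +92.497ms=3/14b
7) 1572.456ms=51/14b +184.995ms=3/7b
8) 1757.451ms=57/14b +92.497ms=3/14b
9) 1849.949ms=30/7b +92.497ms=3/14b
10) 1942.446ms=9/2b +323.741ms=3/4b
11) 2266.187ms=21/4b +323.741ms=3/4b
Σ=6b of 6 (139bpm 3/4) — PASS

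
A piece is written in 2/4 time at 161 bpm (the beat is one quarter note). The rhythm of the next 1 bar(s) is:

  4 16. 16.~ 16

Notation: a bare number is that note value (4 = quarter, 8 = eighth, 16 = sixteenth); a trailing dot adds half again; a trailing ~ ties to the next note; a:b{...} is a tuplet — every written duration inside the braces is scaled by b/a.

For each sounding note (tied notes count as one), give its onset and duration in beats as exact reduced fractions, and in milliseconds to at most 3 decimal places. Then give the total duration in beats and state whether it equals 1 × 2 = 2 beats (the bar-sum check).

1) 0.0ms=0b +372.671ms=1b
2) 372.671ms=1b +139.752ms=3/8b
3) 512.422ms=11/8b +232.919ms=5/8b
Σ=2b of 2 (161bpm 2/4) — PASS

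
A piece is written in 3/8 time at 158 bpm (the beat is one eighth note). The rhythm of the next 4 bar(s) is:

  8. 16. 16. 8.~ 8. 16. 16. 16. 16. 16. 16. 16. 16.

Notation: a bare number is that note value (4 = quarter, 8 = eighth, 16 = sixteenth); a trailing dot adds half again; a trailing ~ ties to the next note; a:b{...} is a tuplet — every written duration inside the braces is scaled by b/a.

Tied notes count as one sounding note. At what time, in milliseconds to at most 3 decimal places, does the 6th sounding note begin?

note 6 onset = 27/4b = 2563.291ms

1. 0.0ms @ 0 + 569.62ms (3/2)
2. 569.62ms @ 3/2 + 284.81ms (3/4)
3. 854.43ms @ 9/4 + 284.81ms (3/4)
4. 1139.241ms @ 3 + 1139.241ms (3)
5. 2278.481ms @ 6 + 284.81ms (3/4)
6. 2563.291ms @ 27/4 + 284.81ms (3/4)
7. 2848.101ms @ 15/2 + 284.81ms (3/4)
8. 3132.911ms @ 33/4 + 284.81ms (3/4)
9. 3417.722ms @ 9 + 284.81ms (3/4)
10. 3702.532ms @ 39/4 + 284.81ms (3/4)
11. 3987.342ms @ 21/2 + 284.81ms (3/4)
12. 4272.152ms @ 45/4 + 284.81ms (3/4)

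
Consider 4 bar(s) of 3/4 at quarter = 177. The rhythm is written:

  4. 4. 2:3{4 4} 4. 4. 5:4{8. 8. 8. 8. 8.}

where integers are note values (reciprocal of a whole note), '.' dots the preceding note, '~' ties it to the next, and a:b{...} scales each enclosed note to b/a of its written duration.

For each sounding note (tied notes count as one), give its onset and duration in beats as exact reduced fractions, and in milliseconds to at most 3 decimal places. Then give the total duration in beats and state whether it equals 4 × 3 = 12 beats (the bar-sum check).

1) 0.0ms=0b +508.475ms=3/2b
2) 508.475ms=3/2b +508.475ms=3/2b
3) 1016.949ms=3b +508.475ms=3/2b
4) 1525.424ms=9/2b +508.475ms=3/2b
5) 2033.898ms=6b +508.475ms=3/2b
6) 2542.373ms=15/2b +508.475ms=3/2b
7) 3050.847ms=9b +203.39ms=3/5b
8) 3254.237ms=48/5b +203.39ms=3/5b
9) 3457.627ms=51/5b +203.39ms=3/5b
10) 3661.017ms=54/5b +203.39ms=3/5b
11) 3864.407ms=57/5b +203.39ms=3/5b
Σ=12b of 12 (177bpm 3/4) — PASS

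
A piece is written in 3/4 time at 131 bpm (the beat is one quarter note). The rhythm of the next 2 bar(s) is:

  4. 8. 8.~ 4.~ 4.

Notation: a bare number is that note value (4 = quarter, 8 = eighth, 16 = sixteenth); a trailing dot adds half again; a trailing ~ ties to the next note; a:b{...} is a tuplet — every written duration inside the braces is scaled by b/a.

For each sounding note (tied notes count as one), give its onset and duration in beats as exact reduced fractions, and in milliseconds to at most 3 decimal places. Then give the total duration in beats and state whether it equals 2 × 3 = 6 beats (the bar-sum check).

1) 0.0ms=0b +687.023ms=3/2b
2) 687.023ms=3/2b +343.511ms=3/4b
3) 1030.534ms=9/4b +1717.557ms=15/4b
Σ=6b of 6 (131bpm 3/4) — PASS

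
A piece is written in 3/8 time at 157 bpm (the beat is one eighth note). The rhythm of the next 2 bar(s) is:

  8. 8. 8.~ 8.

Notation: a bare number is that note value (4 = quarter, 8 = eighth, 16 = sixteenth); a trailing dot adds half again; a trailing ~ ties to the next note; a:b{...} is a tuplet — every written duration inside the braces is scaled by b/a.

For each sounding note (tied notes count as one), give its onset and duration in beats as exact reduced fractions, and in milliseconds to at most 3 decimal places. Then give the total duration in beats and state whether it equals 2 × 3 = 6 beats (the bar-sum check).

1) 0.0ms=0b +573.248ms=3/2b
2) 573.248ms=3/2b +573.248ms=3/2b
3) 1146.497ms=3b +1146.497ms=3b
Σ=6b of 6 (157bpm 3/8) — PASS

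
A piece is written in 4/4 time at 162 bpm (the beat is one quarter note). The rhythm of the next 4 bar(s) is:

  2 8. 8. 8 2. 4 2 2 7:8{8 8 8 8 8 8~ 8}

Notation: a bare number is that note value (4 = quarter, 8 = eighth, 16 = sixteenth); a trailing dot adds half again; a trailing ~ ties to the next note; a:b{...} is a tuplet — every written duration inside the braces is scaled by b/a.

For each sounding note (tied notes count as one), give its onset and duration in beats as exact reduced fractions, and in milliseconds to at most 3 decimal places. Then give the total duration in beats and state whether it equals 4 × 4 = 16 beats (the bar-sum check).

1) 0.0ms=0b +740.741ms=2b
2) 740.741ms=2b +277.778ms=3/4b
3) 1018.519ms=11/4b +277.778ms=3/4b
4) 1296.296ms=7/2b +185.185ms=1/2b
5) 1481.481ms=4b +1111.111ms=3b
6) 2592.593ms=7b +370.37ms=1b
7) 2962.963ms=8b +740.741ms=2b
8) 3703.704ms=10b +740.741ms=2b
9) 4444.444ms=12b +211.64ms=4/7b
10) 4656.085ms=88/7b +211.64ms=4/7b
11) 4867.725ms=92/7b +211.64ms=4/7b
12) 5079.365ms=96/7b +211.64ms=4/7b
13) 5291.005ms=100/7b +211.64ms=4/7b
14) 5502.646ms=104/7b +423.28ms=8/7b
Σ=16b of 16 (162bpm 4/4) — PASS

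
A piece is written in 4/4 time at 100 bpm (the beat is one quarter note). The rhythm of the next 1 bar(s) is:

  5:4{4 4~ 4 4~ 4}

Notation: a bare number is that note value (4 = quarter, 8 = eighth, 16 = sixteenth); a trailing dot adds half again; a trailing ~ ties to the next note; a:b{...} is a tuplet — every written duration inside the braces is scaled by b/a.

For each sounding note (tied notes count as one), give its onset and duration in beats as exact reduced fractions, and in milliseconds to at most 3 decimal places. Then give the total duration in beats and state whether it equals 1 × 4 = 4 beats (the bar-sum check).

1) 0.0ms=0b +480.0ms=4/5b
2) 480.0ms=4/5b +960.0ms=8/5b
3) 1440.0ms=12/5b +960.0ms=8/5b
Σ=4b of 4 (100bpm 4/4) — PASS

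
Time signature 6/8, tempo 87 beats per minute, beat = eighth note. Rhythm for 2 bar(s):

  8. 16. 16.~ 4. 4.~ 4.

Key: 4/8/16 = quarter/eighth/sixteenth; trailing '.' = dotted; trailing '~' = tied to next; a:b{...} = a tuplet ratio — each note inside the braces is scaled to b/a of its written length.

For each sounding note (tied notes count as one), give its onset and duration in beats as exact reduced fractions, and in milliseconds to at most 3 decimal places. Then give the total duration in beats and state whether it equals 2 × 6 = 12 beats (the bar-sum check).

1) 0.0ms=0b +1034.483ms=3/2b
2) 1034.483ms=3/2b +517.241ms=3/4b
3) 1551.724ms=9/4b +2586.207ms=15/4b
4) 4137.931ms=6b +4137.931ms=6b
Σ=12b of 12 (87bpm 6/8) — PASS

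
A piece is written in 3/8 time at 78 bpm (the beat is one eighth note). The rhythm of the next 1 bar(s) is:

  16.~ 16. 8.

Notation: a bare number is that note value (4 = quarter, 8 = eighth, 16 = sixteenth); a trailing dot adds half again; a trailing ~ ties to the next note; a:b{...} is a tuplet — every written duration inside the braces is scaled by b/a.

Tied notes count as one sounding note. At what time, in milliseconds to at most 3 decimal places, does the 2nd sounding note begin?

1. 0.0ms @ 0 + 1153.846ms (3/2)
2. 1153.846ms @ 3/2 + 1153.846ms (3/2)

note 2 onset = 3/2b = 1153.846ms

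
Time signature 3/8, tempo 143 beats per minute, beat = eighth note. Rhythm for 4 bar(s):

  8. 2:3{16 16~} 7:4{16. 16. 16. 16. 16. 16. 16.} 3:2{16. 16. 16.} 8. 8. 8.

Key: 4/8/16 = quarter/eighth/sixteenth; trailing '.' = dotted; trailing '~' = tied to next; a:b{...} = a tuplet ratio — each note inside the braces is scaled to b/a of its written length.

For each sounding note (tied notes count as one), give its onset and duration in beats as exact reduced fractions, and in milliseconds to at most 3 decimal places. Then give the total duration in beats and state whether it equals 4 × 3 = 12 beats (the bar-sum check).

1) 0.0ms=0b +629.371ms=3/2b
2) 629.371ms=3/2b +314.685ms=3/4b
3) 944.056ms=9/4b +494.505ms=33/28b
4) 1438.561ms=24/7b +179.82ms=3/7b
5) 1618.382ms=27/7b +179.82ms=3/7b
6) 1798.202ms=30/7b +179.82ms=3/7b
7) 1978.022ms=33/7b +179.82ms=3/7b
8) 2157.842ms=36/7b +179.82ms=3/7b
9) 2337.662ms=39/7b +179.82ms=3/7b
10) 2517.483ms=6b +209.79ms=1/2b
11) 2727.273ms=13/2b +209.79ms=1/2b
12) 2937.063ms=7b +209.79ms=1/2b
13) 3146.853ms=15/2b +629.371ms=3/2b
14) 3776.224ms=9b +629.371ms=3/2b
15) 4405.594ms=21/2b +629.371ms=3/2b
Σ=12b of 12 (143bpm 3/8) — PASS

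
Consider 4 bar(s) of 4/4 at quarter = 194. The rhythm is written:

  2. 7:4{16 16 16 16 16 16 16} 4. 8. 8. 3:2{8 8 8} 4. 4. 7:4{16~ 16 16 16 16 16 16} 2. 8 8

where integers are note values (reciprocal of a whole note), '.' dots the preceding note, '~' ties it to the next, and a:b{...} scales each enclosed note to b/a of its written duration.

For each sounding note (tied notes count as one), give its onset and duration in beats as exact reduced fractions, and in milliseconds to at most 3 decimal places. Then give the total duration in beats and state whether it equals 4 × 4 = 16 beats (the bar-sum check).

1) 0.0ms=0b +927.835ms=3b
2) 927.835ms=3b +44.183ms=1/7b
3) 972.018ms=22/7b +44.183ms=1/7b
4) 1016.2ms=23/7b +44.183ms=1/7b
5) 1060.383ms=24/7b +44.183ms=1/7b
6) 1104.566ms=25/7b +44.183ms=1/7b
7) 1148.748ms=26/7b +44.183ms=1/7b
8) 1192.931ms=27/7b +44.183ms=1/7b
9) 1237.113ms=4b +463.918ms=3/2b
10) 1701.031ms=11/2b +231.959ms=3/4b
11) 1932.99ms=25/4b +231.959ms=3/4b
12) 2164.948ms=7b +103.093ms=1/3b
13) 2268.041ms=22/3b +103.093ms=1/3b
14) 2371.134ms=23/3b +103.093ms=1/3b
15) 2474.227ms=8b +463.918ms=3/2b
16) 2938.144ms=19/2b +463.918ms=3/2b
17) 3402.062ms=11b +88.365ms=2/7b
18) 3490.427ms=79/7b +44.183ms=1/7b
19) 3534.61ms=80/7b +44.183ms=1/7b
20) 3578.792ms=81/7b +44.183ms=1/7b
21) 3622.975ms=82/7b +44.183ms=1/7b
22) 3667.158ms=83/7b +44.183ms=1/7b
23) 3711.34ms=12b +927.835ms=3b
24) 4639.175ms=15b +154.639ms=1/2b
25) 4793.814ms=31/2b +154.639ms=1/2b
Σ=16b of 16 (194bpm 4/4) — PASS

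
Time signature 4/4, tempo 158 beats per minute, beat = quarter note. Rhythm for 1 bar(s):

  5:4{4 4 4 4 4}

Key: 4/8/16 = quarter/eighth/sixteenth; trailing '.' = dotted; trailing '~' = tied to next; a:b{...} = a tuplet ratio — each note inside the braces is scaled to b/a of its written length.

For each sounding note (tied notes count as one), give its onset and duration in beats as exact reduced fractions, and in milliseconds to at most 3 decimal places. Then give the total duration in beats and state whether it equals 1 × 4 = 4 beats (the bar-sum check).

1) 0.0ms=0b +303.797ms=4/5b
2) 303.797ms=4/5b +303.797ms=4/5b
3) 607.595ms=8/5b +303.797ms=4/5b
4) 911.392ms=12/5b +303.797ms=4/5b
5) 1215.19ms=16/5b +303.797ms=4/5b
Σ=4b of 4 (158bpm 4/4) — PASS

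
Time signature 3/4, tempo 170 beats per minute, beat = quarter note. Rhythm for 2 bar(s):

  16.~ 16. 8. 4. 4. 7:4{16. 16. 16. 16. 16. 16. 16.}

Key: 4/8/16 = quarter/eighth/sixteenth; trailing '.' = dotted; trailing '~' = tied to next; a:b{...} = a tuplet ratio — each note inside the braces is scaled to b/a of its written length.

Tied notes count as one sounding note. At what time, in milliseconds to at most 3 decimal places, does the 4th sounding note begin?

note 4 onset = 3b = 1058.824ms

1. 0.0ms @ 0 + 264.706ms (3/4)
2. 264.706ms @ 3/4 + 264.706ms (3/4)
3. 529.412ms @ 3/2 + 529.412ms (3/2)
4. 1058.824ms @ 3 + 529.412ms (3/2)
5. 1588.235ms @ 9/2 + 75.63ms (3/14)
6. 1663.866ms @ 33/7 + 75.63ms (3/14)
7. 1739.496ms @ 69/14 + 75.63ms (3/14)
8. 1815.126ms @ 36/7 + 75.63ms (3/14)
9. 1890.756ms @ 75/14 + 75.63ms (3/14)
10. 1966.387ms @ 39/7 + 75.63ms (3/14)
11. 2042.017ms @ 81/14 + 75.63ms (3/14)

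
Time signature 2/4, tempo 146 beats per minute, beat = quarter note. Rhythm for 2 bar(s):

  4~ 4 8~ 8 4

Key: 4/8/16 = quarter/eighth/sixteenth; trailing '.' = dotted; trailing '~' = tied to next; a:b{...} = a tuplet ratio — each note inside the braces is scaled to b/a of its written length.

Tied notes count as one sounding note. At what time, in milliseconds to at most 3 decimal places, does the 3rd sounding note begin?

note 3 onset = 3b = 1232.877ms

1. 0.0ms @ 0 + 821.918ms (2)
2. 821.918ms @ 2 + 410.959ms (1)
3. 1232.877ms @ 3 + 410.959ms (1)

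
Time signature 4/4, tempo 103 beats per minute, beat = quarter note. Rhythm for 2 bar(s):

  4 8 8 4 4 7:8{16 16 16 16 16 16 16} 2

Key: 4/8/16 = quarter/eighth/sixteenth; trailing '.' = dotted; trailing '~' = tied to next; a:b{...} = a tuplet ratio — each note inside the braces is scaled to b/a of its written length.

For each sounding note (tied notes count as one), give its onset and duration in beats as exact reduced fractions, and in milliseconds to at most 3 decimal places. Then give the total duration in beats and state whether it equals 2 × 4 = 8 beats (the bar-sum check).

1) 0.0ms=0b +582.524ms=1b
2) 582.524ms=1b +291.262ms=1/2b
3) 873.786ms=3/2b +291.262ms=1/2b
4) 1165.049ms=2b +582.524ms=1b
5) 1747.573ms=3b +582.524ms=1b
6) 2330.097ms=4b +166.436ms=2/7b
7) 2496.533ms=30/7b +166.436ms=2/7b
8) 2662.968ms=32/7b +166.436ms=2/7b
9) 2829.404ms=34/7b +166.436ms=2/7b
10) 2995.839ms=36/7b +166.436ms=2/7b
11) 3162.275ms=38/7b +166.436ms=2/7b
12) 3328.71ms=40/7b +166.436ms=2/7b
13) 3495.146ms=6b +1165.049ms=2b
Σ=8b of 8 (103bpm 4/4) — PASS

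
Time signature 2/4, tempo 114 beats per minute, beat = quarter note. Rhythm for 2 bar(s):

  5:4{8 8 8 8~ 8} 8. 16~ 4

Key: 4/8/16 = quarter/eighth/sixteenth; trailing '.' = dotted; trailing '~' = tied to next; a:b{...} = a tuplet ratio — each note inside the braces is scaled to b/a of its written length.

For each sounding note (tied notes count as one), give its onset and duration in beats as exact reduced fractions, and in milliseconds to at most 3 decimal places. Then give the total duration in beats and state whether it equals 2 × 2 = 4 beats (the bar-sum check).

1) 0.0ms=0b +210.526ms=2/5b
2) 210.526ms=2/5b +210.526ms=2/5b
3) 421.053ms=4/5b +210.526ms=2/5b
4) 631.579ms=6/5b +421.053ms=4/5b
5) 1052.632ms=2b +394.737ms=3/4b
6) 1447.368ms=11/4b +657.895ms=5/4b
Σ=4b of 4 (114bpm 2/4) — PASS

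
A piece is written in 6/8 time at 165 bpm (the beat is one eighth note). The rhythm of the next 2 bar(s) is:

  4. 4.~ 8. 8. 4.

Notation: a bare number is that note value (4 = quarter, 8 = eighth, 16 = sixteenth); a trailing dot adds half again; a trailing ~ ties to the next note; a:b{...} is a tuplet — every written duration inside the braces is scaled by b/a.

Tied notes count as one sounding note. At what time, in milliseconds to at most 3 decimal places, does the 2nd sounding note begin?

note 2 onset = 3b = 1090.909ms

1. 0.0ms @ 0 + 1090.909ms (3)
2. 1090.909ms @ 3 + 1636.364ms (9/2)
3. 2727.273ms @ 15/2 + 545.455ms (3/2)
4. 3272.727ms @ 9 + 1090.909ms (3)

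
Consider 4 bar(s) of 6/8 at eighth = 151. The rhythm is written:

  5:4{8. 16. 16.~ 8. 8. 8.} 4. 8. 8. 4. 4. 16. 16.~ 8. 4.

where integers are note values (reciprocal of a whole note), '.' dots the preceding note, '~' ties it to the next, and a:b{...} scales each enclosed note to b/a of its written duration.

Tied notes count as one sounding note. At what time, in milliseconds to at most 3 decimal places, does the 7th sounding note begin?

note 7 onset = 9b = 3576.159ms

1. 0.0ms @ 0 + 476.821ms (6/5)
2. 476.821ms @ 6/5 + 238.411ms (3/5)
3. 715.232ms @ 9/5 + 715.232ms (9/5)
4. 1430.464ms @ 18/5 + 476.821ms (6/5)
5. 1907.285ms @ 24/5 + 476.821ms (6/5)
6. 2384.106ms @ 6 + 1192.053ms (3)
7. 3576.159ms @ 9 + 596.026ms (3/2)
8. 4172.185ms @ 21/2 + 596.026ms (3/2)
9. 4768.212ms @ 12 + 1192.053ms (3)
10. 5960.265ms @ 15 + 1192.053ms (3)
11. 7152.318ms @ 18 + 298.013ms (3/4)
12. 7450.331ms @ 75/4 + 894.04ms (9/4)
13. 8344.371ms @ 21 + 1192.053ms (3)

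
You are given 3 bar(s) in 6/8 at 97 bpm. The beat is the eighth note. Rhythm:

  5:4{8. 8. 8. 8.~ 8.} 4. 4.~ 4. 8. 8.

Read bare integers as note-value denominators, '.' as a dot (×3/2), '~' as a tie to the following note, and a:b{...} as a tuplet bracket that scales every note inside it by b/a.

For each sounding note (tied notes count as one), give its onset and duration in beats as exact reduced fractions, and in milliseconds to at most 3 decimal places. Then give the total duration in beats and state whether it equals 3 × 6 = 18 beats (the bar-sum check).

1) 0.0ms=0b +742.268ms=6/5b
2) 742.268ms=6/5b +742.268ms=6/5b
3) 1484.536ms=12/5b +742.268ms=6/5b
4) 2226.804ms=18/5b +1484.536ms=12/5b
5) 3711.34ms=6b +1855.67ms=3b
6) 5567.01ms=9b +3711.34ms=6b
7) 9278.351ms=15b +927.835ms=3/2b
8) 10206.186ms=33/2b +927.835ms=3/2b
Σ=18b of 18 (97bpm 6/8) — PASS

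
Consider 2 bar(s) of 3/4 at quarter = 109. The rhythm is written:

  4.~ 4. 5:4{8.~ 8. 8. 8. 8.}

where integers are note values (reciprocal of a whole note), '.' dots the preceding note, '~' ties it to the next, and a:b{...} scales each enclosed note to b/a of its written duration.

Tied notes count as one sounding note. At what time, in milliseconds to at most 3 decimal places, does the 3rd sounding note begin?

1. 0.0ms @ 0 + 1651.376ms (3)
2. 1651.376ms @ 3 + 660.55ms (6/5)
3. 2311.927ms @ 21/5 + 330.275ms (3/5)
4. 2642.202ms @ 24/5 + 330.275ms (3/5)
5. 2972.477ms @ 27/5 + 330.275ms (3/5)

note 3 onset = 21/5b = 2311.927ms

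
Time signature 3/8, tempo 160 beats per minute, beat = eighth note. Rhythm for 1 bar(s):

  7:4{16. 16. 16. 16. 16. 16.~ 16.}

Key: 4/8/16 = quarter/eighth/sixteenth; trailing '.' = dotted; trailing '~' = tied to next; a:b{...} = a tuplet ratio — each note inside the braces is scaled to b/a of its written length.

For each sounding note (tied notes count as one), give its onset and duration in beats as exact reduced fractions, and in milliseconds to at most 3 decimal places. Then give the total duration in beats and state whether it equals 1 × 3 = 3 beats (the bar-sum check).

1) 0.0ms=0b +160.714ms=3/7b
2) 160.714ms=3/7b +160.714ms=3/7b
3) 321.429ms=6/7b +160.714ms=3/7b
4) 482.143ms=9/7b +160.714ms=3/7b
5) 642.857ms=12/7b +160.714ms=3/7b
6) 803.571ms=15/7b +321.429ms=6/7b
Σ=3b of 3 (160bpm 3/8) — PASS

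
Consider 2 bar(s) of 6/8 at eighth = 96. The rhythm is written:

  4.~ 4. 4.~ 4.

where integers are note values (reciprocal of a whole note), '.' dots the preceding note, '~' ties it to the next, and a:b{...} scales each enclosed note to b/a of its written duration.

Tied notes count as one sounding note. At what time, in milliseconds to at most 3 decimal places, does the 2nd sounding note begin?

note 2 onset = 6b = 3750.0ms

1. 0.0ms @ 0 + 3750.0ms (6)
2. 3750.0ms @ 6 + 3750.0ms (6)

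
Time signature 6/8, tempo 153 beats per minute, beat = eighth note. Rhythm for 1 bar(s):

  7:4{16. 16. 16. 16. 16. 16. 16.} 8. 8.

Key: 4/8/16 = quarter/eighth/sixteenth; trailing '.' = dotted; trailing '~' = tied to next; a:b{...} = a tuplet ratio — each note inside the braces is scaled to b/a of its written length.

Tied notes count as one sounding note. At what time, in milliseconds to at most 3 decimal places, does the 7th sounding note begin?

note 7 onset = 18/7b = 1008.403ms

1. 0.0ms @ 0 + 168.067ms (3/7)
2. 168.067ms @ 3/7 + 168.067ms (3/7)
3. 336.134ms @ 6/7 + 168.067ms (3/7)
4. 504.202ms @ 9/7 + 168.067ms (3/7)
5. 672.269ms @ 12/7 + 168.067ms (3/7)
6. 840.336ms @ 15/7 + 168.067ms (3/7)
7. 1008.403ms @ 18/7 + 168.067ms (3/7)
8. 1176.471ms @ 3 + 588.235ms (3/2)
9. 1764.706ms @ 9/2 + 588.235ms (3/2)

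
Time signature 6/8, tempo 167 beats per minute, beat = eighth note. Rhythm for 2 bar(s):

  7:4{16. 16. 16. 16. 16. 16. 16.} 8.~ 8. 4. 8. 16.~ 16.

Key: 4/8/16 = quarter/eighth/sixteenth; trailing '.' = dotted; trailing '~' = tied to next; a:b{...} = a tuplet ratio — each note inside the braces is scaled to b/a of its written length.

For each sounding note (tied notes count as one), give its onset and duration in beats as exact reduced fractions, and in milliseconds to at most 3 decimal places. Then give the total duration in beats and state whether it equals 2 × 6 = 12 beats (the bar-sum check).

1) 0.0ms=0b +153.978ms=3/7b
2) 153.978ms=3/7b +153.978ms=3/7b
3) 307.956ms=6/7b +153.978ms=3/7b
4) 461.933ms=9/7b +153.978ms=3/7b
5) 615.911ms=12/7b +153.978ms=3/7b
6) 769.889ms=15/7b +153.978ms=3/7b
7) 923.867ms=18/7b +153.978ms=3/7b
8) 1077.844ms=3b +1077.844ms=3b
9) 2155.689ms=6b +1077.844ms=3b
10) 3233.533ms=9b +538.922ms=3/2b
11) 3772.455ms=21/2b +538.922ms=3/2b
Σ=12b of 12 (167bpm 6/8) — PASS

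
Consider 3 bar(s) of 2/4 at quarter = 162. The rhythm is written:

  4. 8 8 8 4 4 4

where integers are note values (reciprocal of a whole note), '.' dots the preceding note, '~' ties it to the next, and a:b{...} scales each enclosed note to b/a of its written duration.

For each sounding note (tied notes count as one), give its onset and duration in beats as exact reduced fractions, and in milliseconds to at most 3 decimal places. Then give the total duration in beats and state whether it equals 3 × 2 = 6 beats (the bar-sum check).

1) 0.0ms=0b +555.556ms=3/2b
2) 555.556ms=3/2b +185.185ms=1/2b
3) 740.741ms=2b +185.185ms=1/2b
4) 925.926ms=5/2b +185.185ms=1/2b
5) 1111.111ms=3b +370.37ms=1b
6) 1481.481ms=4b +370.37ms=1b
7) 1851.852ms=5b +370.37ms=1b
Σ=6b of 6 (162bpm 2/4) — PASS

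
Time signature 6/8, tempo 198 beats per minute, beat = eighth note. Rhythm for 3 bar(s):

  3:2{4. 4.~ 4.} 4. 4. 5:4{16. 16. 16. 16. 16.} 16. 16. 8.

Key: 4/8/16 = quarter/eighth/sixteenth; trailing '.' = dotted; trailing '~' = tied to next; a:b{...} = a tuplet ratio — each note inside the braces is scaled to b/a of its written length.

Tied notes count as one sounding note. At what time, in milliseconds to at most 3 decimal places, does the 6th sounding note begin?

1. 0.0ms @ 0 + 606.061ms (2)
2. 606.061ms @ 2 + 1212.121ms (4)
3. 1818.182ms @ 6 + 909.091ms (3)
4. 2727.273ms @ 9 + 909.091ms (3)
5. 3636.364ms @ 12 + 181.818ms (3/5)
6. 3818.182ms @ 63/5 + 181.818ms (3/5)
7. 4000.0ms @ 66/5 + 181.818ms (3/5)
8. 4181.818ms @ 69/5 + 181.818ms (3/5)
9. 4363.636ms @ 72/5 + 181.818ms (3/5)
10. 4545.455ms @ 15 + 227.273ms (3/4)
11. 4772.727ms @ 63/4 + 227.273ms (3/4)
12. 5000.0ms @ 33/2 + 454.545ms (3/2)

note 6 onset = 63/5b = 3818.182ms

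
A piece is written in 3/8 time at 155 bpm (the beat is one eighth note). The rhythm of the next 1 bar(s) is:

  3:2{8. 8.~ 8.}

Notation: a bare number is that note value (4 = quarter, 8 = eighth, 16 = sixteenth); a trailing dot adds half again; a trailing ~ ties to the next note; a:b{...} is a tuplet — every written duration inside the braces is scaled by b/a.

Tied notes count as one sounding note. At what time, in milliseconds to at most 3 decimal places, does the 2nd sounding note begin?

note 2 onset = 1b = 387.097ms

1. 0.0ms @ 0 + 387.097ms (1)
2. 387.097ms @ 1 + 774.194ms (2)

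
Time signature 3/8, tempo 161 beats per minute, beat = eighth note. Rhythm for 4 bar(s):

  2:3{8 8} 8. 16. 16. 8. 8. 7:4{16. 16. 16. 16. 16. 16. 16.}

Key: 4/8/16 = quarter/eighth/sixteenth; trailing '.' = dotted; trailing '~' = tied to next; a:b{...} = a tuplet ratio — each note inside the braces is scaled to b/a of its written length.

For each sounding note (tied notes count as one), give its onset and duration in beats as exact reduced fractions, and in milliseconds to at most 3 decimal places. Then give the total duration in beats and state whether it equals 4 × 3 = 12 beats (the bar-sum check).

1) 0.0ms=0b +559.006ms=3/2b
2) 559.006ms=3/2b +559.006ms=3/2b
3) 1118.012ms=3b +559.006ms=3/2b
4) 1677.019ms=9/2b +279.503ms=3/4b
5) 1956.522ms=21/4b +279.503ms=3/4b
6) 2236.025ms=6b +559.006ms=3/2b
7) 2795.031ms=15/2b +559.006ms=3/2b
8) 3354.037ms=9b +159.716ms=3/7b
9) 3513.753ms=66/7b +159.716ms=3/7b
10) 3673.469ms=69/7b +159.716ms=3/7b
11) 3833.185ms=72/7b +159.716ms=3/7b
12) 3992.902ms=75/7b +159.716ms=3/7b
13) 4152.618ms=78/7b +159.716ms=3/7b
14) 4312.334ms=81/7b +159.716ms=3/7b
Σ=12b of 12 (161bpm 3/8) — PASS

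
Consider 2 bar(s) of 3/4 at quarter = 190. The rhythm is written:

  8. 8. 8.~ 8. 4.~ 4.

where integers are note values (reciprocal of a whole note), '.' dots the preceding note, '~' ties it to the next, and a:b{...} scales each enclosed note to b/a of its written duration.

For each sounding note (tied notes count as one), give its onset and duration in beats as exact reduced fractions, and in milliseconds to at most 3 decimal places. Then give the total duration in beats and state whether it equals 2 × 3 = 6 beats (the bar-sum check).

1) 0.0ms=0b +236.842ms=3/4b
2) 236.842ms=3/4b +236.842ms=3/4b
3) 473.684ms=3/2b +473.684ms=3/2b
4) 947.368ms=3b +947.368ms=3b
Σ=6b of 6 (190bpm 3/4) — PASS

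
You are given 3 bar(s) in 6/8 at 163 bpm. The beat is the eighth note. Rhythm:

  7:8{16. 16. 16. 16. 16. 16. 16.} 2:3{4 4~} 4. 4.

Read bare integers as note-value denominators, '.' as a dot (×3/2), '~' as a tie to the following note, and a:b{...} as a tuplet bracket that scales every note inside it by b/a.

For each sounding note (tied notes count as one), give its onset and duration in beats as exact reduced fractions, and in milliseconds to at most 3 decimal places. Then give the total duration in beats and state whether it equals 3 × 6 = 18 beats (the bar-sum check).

1) 0.0ms=0b +315.513ms=6/7b
2) 315.513ms=6/7b +315.513ms=6/7b
3) 631.025ms=12/7b +315.513ms=6/7b
4) 946.538ms=18/7b +315.513ms=6/7b
5) 1262.051ms=24/7b +315.513ms=6/7b
6) 1577.564ms=30/7b +315.513ms=6/7b
7) 1893.076ms=36/7b +315.513ms=6/7b
8) 2208.589ms=6b +1104.294ms=3b
9) 3312.883ms=9b +2208.589ms=6b
10) 5521.472ms=15b +1104.294ms=3b
Σ=18b of 18 (163bpm 6/8) — PASS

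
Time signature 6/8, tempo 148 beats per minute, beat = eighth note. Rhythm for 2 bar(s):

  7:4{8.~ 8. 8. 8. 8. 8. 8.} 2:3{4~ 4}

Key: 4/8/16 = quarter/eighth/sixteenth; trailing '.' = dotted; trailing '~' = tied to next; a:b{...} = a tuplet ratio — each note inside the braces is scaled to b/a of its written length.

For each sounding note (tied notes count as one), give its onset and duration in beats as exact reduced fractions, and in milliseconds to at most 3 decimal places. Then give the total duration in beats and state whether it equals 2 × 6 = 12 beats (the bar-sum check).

1) 0.0ms=0b +694.981ms=12/7b
2) 694.981ms=12/7b +347.49ms=6/7b
3) 1042.471ms=18/7b +347.49ms=6/7b
4) 1389.961ms=24/7b +347.49ms=6/7b
5) 1737.452ms=30/7b +347.49ms=6/7b
6) 2084.942ms=36/7b +347.49ms=6/7b
7) 2432.432ms=6b +2432.432ms=6b
Σ=12b of 12 (148bpm 6/8) — PASS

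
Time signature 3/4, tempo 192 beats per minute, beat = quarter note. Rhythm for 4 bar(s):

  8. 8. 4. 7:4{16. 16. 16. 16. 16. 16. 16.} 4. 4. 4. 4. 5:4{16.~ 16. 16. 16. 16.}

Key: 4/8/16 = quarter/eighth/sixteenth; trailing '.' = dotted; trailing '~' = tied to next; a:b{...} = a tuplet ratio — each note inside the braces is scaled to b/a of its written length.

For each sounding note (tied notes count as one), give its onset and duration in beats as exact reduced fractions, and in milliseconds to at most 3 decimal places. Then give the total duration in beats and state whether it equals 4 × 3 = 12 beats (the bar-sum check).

1) 0.0ms=0b +234.375ms=3/4b
2) 234.375ms=3/4b +234.375ms=3/4b
3) 468.75ms=3/2b +468.75ms=3/2b
4) 937.5ms=3b +66.964ms=3/14b
5) 1004.464ms=45/14b +66.964ms=3/14b
6) 1071.429ms=24/7b +66.964ms=3/14b
7) 1138.393ms=51/14b +66.964ms=3/14b
8) 1205.357ms=27/7b +66.964ms=3/14b
9) 1272.321ms=57/14b +66.964ms=3/14b
10) 1339.286ms=30/7b +66.964ms=3/14b
11) 1406.25ms=9/2b +468.75ms=3/2b
12) 1875.0ms=6b +468.75ms=3/2b
13) 2343.75ms=15/2b +468.75ms=3/2b
14) 2812.5ms=9b +468.75ms=3/2b
15) 3281.25ms=21/2b +187.5ms=3/5b
16) 3468.75ms=111/10b +93.75ms=3/10b
17) 3562.5ms=57/5b +93.75ms=3/10b
18) 3656.25ms=117/10b +93.75ms=3/10b
Σ=12b of 12 (192bpm 3/4) — PASS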